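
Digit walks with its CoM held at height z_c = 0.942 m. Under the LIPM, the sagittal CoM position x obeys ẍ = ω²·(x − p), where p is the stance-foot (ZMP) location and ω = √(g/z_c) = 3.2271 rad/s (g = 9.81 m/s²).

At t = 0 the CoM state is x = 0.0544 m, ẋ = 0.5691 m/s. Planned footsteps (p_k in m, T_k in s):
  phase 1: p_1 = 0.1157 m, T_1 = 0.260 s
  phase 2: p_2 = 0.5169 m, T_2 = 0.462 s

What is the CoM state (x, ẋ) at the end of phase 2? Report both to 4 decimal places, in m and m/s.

x = 0.1605, ẋ = -0.7840

phase 1: p=0.1157, T=0.260, ωT=0.839046, cosh=1.373140, sinh=0.941018; start (x,ẋ)=(0.054400, 0.569100) → end (x,ẋ)=(0.197475, 0.595301)
phase 2: p=0.5169, T=0.462, ωT=1.490920, cosh=2.333173, sinh=2.108008; start (x,ẋ)=(0.197475, 0.595301) → end (x,ẋ)=(0.160490, -0.784027)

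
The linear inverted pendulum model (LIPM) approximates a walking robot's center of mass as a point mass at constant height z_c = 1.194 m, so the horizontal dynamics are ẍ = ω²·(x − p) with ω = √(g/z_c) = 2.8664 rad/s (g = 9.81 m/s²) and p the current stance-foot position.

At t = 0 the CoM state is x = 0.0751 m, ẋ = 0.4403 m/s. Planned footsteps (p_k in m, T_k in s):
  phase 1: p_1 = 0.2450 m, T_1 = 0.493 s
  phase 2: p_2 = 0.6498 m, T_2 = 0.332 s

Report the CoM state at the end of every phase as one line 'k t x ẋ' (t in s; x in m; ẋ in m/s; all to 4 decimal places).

1 0.4930 0.1722 0.0169
2 0.8250 -0.0544 -1.4835

phase 1: p=0.2450, T=0.493, ωT=1.413135, cosh=2.176098, sinh=1.932719; start (x,ẋ)=(0.075100, 0.440300) → end (x,ẋ)=(0.172161, 0.016899)
phase 2: p=0.6498, T=0.332, ωT=0.951645, cosh=1.488036, sinh=1.101930; start (x,ẋ)=(0.172161, 0.016899) → end (x,ẋ)=(-0.054448, -1.483512)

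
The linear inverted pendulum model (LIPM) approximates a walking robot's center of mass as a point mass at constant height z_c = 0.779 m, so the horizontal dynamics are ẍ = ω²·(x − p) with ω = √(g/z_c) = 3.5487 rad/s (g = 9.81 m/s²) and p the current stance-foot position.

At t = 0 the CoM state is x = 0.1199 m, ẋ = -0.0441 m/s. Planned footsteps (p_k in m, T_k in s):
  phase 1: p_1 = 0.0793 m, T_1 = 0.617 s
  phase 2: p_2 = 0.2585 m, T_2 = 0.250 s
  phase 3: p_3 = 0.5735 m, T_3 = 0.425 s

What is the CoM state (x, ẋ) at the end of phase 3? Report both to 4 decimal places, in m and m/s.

phase 1: p=0.0793, T=0.617, ωT=2.189548, cosh=4.521571, sinh=4.409604; start (x,ẋ)=(0.119900, -0.044100) → end (x,ẋ)=(0.208077, 0.435922)
phase 2: p=0.2585, T=0.250, ωT=0.887175, cosh=1.420039, sinh=1.008221; start (x,ẋ)=(0.208077, 0.435922) → end (x,ẋ)=(0.310748, 0.438620)
phase 3: p=0.5735, T=0.425, ωT=1.508198, cosh=2.369944, sinh=2.148635; start (x,ẋ)=(0.310748, 0.438620) → end (x,ẋ)=(0.216363, -0.963946)

x = 0.2164, ẋ = -0.9639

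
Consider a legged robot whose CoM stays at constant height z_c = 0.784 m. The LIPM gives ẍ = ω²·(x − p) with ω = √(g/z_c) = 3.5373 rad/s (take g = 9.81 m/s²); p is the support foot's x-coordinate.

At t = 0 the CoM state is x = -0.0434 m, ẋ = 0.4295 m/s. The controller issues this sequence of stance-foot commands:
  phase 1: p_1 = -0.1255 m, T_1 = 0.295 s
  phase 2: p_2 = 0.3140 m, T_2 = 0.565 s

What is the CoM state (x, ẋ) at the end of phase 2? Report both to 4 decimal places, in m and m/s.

x = 0.7936, ẋ = 1.9138

phase 1: p=-0.1255, T=0.295, ωT=1.043503, cosh=1.595683, sinh=1.243464; start (x,ẋ)=(-0.043400, 0.429500) → end (x,ẋ)=(0.156487, 1.046463)
phase 2: p=0.3140, T=0.565, ωT=1.998574, cosh=3.757029, sinh=3.621501; start (x,ẋ)=(0.156487, 1.046463) → end (x,ẋ)=(0.793593, 1.913801)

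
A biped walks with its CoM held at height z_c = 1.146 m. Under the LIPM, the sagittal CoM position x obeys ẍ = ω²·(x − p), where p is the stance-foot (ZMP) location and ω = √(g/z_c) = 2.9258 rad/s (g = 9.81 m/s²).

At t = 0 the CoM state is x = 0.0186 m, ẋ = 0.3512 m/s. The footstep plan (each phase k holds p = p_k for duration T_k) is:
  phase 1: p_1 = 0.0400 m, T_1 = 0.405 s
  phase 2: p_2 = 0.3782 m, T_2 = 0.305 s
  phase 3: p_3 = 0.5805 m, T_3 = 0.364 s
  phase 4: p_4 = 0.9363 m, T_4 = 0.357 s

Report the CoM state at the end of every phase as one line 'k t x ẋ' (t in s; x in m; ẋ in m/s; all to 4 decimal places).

1 0.4050 0.1797 0.5352
2 0.7100 0.2810 0.1729
3 1.0740 0.1700 -0.8393
4 1.4310 -0.6446 -4.1318

phase 1: p=0.0400, T=0.405, ωT=1.184949, cosh=1.788141, sinh=1.482379; start (x,ẋ)=(0.018600, 0.351200) → end (x,ẋ)=(0.179672, 0.535180)
phase 2: p=0.3782, T=0.305, ωT=0.892369, cosh=1.425295, sinh=1.015611; start (x,ẋ)=(0.179672, 0.535180) → end (x,ẋ)=(0.281012, 0.172869)
phase 3: p=0.5805, T=0.364, ωT=1.064991, cosh=1.622772, sinh=1.278041; start (x,ẋ)=(0.281012, 0.172869) → end (x,ẋ)=(0.170011, -0.839347)
phase 4: p=0.9363, T=0.357, ωT=1.044511, cosh=1.596936, sinh=1.245072; start (x,ẋ)=(0.170011, -0.839347) → end (x,ẋ)=(-0.644597, -4.131842)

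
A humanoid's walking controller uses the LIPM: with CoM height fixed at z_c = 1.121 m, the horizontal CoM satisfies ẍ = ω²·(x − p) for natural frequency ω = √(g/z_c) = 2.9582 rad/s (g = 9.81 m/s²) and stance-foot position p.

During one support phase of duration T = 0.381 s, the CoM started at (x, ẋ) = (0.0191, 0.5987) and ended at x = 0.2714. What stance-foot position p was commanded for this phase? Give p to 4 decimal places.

ωT = 2.9582·0.381 = 1.127074; cosh(ωT) = 1.705296, sinh(ωT) = 1.381316
x(T) = p + (x₀−p)·cosh(ωT) + (ẋ₀/ω)·sinh(ωT) ⇒ p·(1 − cosh) = x(T) − x₀·cosh − (ẋ₀/ω)·sinh
numerator   = 0.2714 − (0.0191)·1.705296 − (0.5987/2.9582)·1.381316 = -0.040731
denominator = 1 − 1.705296 = -0.705296
p = -0.040731 / -0.705296 = 0.0578

p = 0.0578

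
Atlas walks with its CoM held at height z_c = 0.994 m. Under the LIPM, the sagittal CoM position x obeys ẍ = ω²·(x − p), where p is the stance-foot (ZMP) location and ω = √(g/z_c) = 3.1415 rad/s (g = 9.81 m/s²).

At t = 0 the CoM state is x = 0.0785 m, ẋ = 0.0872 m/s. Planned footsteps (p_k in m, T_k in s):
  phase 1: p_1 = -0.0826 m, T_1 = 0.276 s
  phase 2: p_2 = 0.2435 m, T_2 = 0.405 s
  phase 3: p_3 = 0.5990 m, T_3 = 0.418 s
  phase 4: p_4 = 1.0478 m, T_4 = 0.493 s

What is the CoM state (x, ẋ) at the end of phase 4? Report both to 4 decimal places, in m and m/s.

x = 0.6735, ẋ = -0.7989

phase 1: p=-0.0826, T=0.276, ωT=0.867054, cosh=1.400038, sinh=0.979851; start (x,ẋ)=(0.078500, 0.087200) → end (x,ẋ)=(0.170144, 0.617982)
phase 2: p=0.2435, T=0.405, ωT=1.272308, cosh=1.924632, sinh=1.644447; start (x,ẋ)=(0.170144, 0.617982) → end (x,ẋ)=(0.425806, 0.810429)
phase 3: p=0.5990, T=0.418, ωT=1.313147, cosh=1.993414, sinh=1.724442; start (x,ẋ)=(0.425806, 0.810429) → end (x,ẋ)=(0.698615, 0.677269)
phase 4: p=1.0478, T=0.493, ωT=1.548760, cosh=2.459070, sinh=2.246559; start (x,ẋ)=(0.698615, 0.677269) → end (x,ẋ)=(0.673461, -0.798941)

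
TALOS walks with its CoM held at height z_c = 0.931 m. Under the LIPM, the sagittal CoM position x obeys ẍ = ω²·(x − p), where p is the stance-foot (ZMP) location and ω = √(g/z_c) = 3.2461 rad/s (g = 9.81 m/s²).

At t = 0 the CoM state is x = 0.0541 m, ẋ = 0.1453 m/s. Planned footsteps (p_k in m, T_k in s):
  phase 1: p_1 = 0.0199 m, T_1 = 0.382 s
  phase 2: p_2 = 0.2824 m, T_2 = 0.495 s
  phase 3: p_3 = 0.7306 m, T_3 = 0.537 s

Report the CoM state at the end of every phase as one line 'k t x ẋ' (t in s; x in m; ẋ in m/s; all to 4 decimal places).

1 0.3820 0.1548 0.4478
2 0.8770 0.2816 0.1703
3 1.4140 -0.4464 -3.5358

phase 1: p=0.0199, T=0.382, ωT=1.240010, cosh=1.872515, sinh=1.583134; start (x,ẋ)=(0.054100, 0.145300) → end (x,ẋ)=(0.154803, 0.447831)
phase 2: p=0.2824, T=0.495, ωT=1.606820, cosh=2.593725, sinh=2.393200; start (x,ẋ)=(0.154803, 0.447831) → end (x,ẋ)=(0.281614, 0.170306)
phase 3: p=0.7306, T=0.537, ωT=1.743156, cosh=2.945159, sinh=2.770192; start (x,ẋ)=(0.281614, 0.170306) → end (x,ẋ)=(-0.446397, -3.535846)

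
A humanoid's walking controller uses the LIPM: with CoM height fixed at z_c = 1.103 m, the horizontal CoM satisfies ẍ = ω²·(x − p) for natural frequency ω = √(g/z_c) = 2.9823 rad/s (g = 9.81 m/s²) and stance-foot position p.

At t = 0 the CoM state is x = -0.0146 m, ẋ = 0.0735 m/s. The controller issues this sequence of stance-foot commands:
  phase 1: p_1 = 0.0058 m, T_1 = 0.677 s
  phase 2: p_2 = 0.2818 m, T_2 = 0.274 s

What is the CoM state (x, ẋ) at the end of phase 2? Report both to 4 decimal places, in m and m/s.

x = -0.0567, ẋ = -0.6381

phase 1: p=0.0058, T=0.677, ωT=2.019017, cosh=3.831853, sinh=3.699067; start (x,ẋ)=(-0.014600, 0.073500) → end (x,ẋ)=(0.018795, 0.056594)
phase 2: p=0.2818, T=0.274, ωT=0.817150, cosh=1.352864, sinh=0.911175; start (x,ẋ)=(0.018795, 0.056594) → end (x,ẋ)=(-0.056719, -0.638125)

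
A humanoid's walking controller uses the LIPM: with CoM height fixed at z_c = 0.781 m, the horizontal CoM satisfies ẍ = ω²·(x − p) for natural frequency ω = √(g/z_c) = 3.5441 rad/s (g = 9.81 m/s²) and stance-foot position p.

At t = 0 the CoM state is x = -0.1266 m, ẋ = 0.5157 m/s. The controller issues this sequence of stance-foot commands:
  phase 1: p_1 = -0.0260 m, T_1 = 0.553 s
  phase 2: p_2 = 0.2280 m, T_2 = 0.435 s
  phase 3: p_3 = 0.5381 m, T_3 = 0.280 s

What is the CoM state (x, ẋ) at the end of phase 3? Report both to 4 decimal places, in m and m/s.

x = 0.4592, ẋ = 0.2091

phase 1: p=-0.0260, T=0.553, ωT=1.959887, cosh=3.619701, sinh=3.478826; start (x,ẋ)=(-0.126600, 0.515700) → end (x,ẋ)=(0.116060, 0.626351)
phase 2: p=0.2280, T=0.435, ωT=1.541683, cosh=2.443235, sinh=2.229215; start (x,ẋ)=(0.116060, 0.626351) → end (x,ẋ)=(0.348475, 0.645936)
phase 3: p=0.5381, T=0.280, ωT=0.992348, cosh=1.534133, sinh=1.163428; start (x,ẋ)=(0.348475, 0.645936) → end (x,ẋ)=(0.459233, 0.209072)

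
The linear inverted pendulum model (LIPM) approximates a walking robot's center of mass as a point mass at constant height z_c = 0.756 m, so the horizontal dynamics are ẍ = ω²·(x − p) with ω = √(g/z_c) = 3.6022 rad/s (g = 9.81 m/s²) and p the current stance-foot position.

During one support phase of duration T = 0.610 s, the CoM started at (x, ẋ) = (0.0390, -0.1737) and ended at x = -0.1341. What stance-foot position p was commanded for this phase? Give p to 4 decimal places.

p = 0.0274

ωT = 3.6022·0.610 = 2.197342; cosh(ωT) = 4.556077, sinh(ωT) = 4.444979
x(T) = p + (x₀−p)·cosh(ωT) + (ẋ₀/ω)·sinh(ωT) ⇒ p·(1 − cosh) = x(T) − x₀·cosh − (ẋ₀/ω)·sinh
numerator   = -0.1341 − (0.0390)·4.556077 − (-0.1737/3.6022)·4.444979 = -0.097448
denominator = 1 − 4.556077 = -3.556077
p = -0.097448 / -3.556077 = 0.0274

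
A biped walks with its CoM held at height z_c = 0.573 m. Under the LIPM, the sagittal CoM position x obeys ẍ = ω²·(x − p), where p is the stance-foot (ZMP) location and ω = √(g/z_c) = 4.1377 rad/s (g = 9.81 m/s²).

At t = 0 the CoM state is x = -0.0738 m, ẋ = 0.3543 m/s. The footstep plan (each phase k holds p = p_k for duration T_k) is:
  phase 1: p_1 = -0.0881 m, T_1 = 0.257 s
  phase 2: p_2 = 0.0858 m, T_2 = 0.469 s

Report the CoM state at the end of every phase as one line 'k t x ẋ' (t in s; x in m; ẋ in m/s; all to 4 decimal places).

1 0.2570 0.0443 0.6497
2 0.7260 0.4737 1.7229

phase 1: p=-0.0881, T=0.257, ωT=1.063389, cosh=1.620726, sinh=1.275443; start (x,ẋ)=(-0.073800, 0.354300) → end (x,ẋ)=(0.044289, 0.649690)
phase 2: p=0.0858, T=0.469, ωT=1.940581, cosh=3.553209, sinh=3.409588; start (x,ẋ)=(0.044289, 0.649690) → end (x,ẋ)=(0.473667, 1.722855)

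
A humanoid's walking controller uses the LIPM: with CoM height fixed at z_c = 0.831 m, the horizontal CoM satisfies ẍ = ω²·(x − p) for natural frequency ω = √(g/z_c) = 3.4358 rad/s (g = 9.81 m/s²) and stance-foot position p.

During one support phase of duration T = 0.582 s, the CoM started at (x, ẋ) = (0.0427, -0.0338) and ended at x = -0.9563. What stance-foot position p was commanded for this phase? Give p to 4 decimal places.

ωT = 3.4358·0.582 = 1.999636; cosh(ωT) = 3.760874, sinh(ωT) = 3.625490
x(T) = p + (x₀−p)·cosh(ωT) + (ẋ₀/ω)·sinh(ωT) ⇒ p·(1 − cosh) = x(T) − x₀·cosh − (ẋ₀/ω)·sinh
numerator   = -0.9563 − (0.0427)·3.760874 − (-0.0338/3.4358)·3.625490 = -1.081223
denominator = 1 − 3.760874 = -2.760874
p = -1.081223 / -2.760874 = 0.3916

p = 0.3916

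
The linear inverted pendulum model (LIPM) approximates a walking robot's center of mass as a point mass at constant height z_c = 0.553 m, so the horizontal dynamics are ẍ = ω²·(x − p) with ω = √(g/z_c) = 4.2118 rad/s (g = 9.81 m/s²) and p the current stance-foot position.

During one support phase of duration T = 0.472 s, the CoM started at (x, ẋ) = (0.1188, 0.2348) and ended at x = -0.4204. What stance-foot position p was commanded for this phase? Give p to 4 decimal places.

p = 0.3906

ωT = 4.2118·0.472 = 1.987970; cosh(ωT) = 3.718834, sinh(ωT) = 3.581861
x(T) = p + (x₀−p)·cosh(ωT) + (ẋ₀/ω)·sinh(ωT) ⇒ p·(1 − cosh) = x(T) − x₀·cosh − (ẋ₀/ω)·sinh
numerator   = -0.4204 − (0.1188)·3.718834 − (0.2348/4.2118)·3.581861 = -1.061880
denominator = 1 − 3.718834 = -2.718834
p = -1.061880 / -2.718834 = 0.3906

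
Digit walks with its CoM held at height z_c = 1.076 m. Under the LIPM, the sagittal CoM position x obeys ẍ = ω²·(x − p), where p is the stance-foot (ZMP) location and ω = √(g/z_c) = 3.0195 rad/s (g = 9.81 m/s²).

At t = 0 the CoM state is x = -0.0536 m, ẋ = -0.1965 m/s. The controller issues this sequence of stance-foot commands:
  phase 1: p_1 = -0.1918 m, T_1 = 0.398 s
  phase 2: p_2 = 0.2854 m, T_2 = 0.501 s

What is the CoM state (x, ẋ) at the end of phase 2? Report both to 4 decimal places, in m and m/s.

x = -0.2915, ẋ = -1.4652

phase 1: p=-0.1918, T=0.398, ωT=1.201761, cosh=1.813317, sinh=1.512652; start (x,ẋ)=(-0.053600, -0.196500) → end (x,ẋ)=(-0.039639, 0.274905)
phase 2: p=0.2854, T=0.501, ωT=1.512769, cosh=2.379792, sinh=2.159493; start (x,ẋ)=(-0.039639, 0.274905) → end (x,ẋ)=(-0.291517, -1.465225)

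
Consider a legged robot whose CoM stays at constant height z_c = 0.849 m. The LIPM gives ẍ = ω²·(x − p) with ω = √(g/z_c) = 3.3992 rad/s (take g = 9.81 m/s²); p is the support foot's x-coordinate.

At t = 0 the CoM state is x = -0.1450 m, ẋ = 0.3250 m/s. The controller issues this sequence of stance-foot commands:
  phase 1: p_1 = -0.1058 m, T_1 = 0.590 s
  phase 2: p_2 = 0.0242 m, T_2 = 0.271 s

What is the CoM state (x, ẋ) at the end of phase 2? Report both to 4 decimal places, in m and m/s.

x = 0.3579, ẋ = 1.3348

phase 1: p=-0.1058, T=0.590, ωT=2.005528, cosh=3.782303, sinh=3.647713; start (x,ẋ)=(-0.145000, 0.325000) → end (x,ẋ)=(0.094694, 0.743195)
phase 2: p=0.0242, T=0.271, ωT=0.921183, cosh=1.455154, sinh=1.057107; start (x,ẋ)=(0.094694, 0.743195) → end (x,ẋ)=(0.357904, 1.334773)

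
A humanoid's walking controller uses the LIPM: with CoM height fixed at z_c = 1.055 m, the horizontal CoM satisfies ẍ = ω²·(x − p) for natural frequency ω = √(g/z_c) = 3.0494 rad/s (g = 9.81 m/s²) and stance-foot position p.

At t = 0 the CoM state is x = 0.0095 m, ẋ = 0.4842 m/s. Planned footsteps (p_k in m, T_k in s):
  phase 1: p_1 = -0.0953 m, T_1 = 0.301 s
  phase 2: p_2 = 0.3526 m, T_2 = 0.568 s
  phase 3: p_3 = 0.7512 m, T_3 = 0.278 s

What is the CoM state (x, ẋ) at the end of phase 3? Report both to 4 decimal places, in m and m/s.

phase 1: p=-0.0953, T=0.301, ωT=0.917869, cosh=1.451659, sinh=1.052290; start (x,ẋ)=(0.009500, 0.484200) → end (x,ẋ)=(0.223922, 1.039181)
phase 2: p=0.3526, T=0.568, ωT=1.732059, cosh=2.914600, sinh=2.737681; start (x,ẋ)=(0.223922, 1.039181) → end (x,ẋ)=(0.910509, 1.954560)
phase 3: p=0.7512, T=0.278, ωT=0.847733, cosh=1.381367, sinh=0.952982; start (x,ẋ)=(0.910509, 1.954560) → end (x,ẋ)=(1.582092, 3.162919)

x = 1.5821, ẋ = 3.1629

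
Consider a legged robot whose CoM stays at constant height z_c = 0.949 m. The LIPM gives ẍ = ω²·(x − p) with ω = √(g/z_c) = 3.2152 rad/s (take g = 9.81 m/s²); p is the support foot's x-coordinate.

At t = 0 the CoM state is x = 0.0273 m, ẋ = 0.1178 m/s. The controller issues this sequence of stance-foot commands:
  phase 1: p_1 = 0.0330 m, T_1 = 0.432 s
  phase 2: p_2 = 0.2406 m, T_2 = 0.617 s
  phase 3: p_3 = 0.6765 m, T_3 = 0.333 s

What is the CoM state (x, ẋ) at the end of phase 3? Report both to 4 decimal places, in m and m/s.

phase 1: p=0.0330, T=0.432, ωT=1.388966, cosh=2.130018, sinh=1.880685; start (x,ẋ)=(0.027300, 0.117800) → end (x,ẋ)=(0.089764, 0.216449)
phase 2: p=0.2406, T=0.617, ωT=1.983778, cosh=3.703855, sinh=3.566306; start (x,ẋ)=(0.089764, 0.216449) → end (x,ẋ)=(-0.077987, -0.927843)
phase 3: p=0.6765, T=0.333, ωT=1.070662, cosh=1.630045, sinh=1.287264; start (x,ẋ)=(-0.077987, -0.927843) → end (x,ẋ)=(-0.924827, -4.635106)

x = -0.9248, ẋ = -4.6351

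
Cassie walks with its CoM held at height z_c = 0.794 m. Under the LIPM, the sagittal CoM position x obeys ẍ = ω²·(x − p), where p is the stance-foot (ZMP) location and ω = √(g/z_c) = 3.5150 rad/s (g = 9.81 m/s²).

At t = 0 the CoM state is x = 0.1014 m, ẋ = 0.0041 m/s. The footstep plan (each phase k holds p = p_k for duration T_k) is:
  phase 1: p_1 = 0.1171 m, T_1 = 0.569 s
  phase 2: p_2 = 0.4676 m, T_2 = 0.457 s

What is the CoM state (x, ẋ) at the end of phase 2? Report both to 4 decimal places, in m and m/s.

x = -0.7090, ẋ = -3.8870

phase 1: p=0.1171, T=0.569, ωT=2.000035, cosh=3.762323, sinh=3.626992; start (x,ẋ)=(0.101400, 0.004100) → end (x,ẋ)=(0.062262, -0.184732)
phase 2: p=0.4676, T=0.457, ωT=1.606355, cosh=2.592613, sinh=2.391996; start (x,ẋ)=(0.062262, -0.184732) → end (x,ẋ)=(-0.708996, -3.886964)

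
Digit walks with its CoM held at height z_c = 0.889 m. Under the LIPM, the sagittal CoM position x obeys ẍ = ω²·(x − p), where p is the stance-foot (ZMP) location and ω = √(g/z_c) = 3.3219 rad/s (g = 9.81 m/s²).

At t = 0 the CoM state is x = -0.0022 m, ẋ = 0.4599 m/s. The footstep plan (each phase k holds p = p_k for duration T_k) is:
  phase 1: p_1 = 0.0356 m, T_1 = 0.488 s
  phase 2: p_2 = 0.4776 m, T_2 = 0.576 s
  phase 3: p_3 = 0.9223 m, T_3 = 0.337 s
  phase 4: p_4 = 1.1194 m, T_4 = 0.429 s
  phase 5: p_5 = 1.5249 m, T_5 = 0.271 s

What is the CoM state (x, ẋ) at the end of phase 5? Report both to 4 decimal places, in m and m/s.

x = 0.0763, ẋ = -4.1460

phase 1: p=0.0356, T=0.488, ωT=1.621087, cosh=2.628135, sinh=2.430452; start (x,ẋ)=(-0.002200, 0.459900) → end (x,ẋ)=(0.272740, 0.903493)
phase 2: p=0.4776, T=0.576, ωT=1.913414, cosh=3.461881, sinh=3.314305; start (x,ẋ)=(0.272740, 0.903493) → end (x,ẋ)=(0.669827, 0.872320)
phase 3: p=0.9223, T=0.337, ωT=1.119480, cosh=1.694856, sinh=1.368406; start (x,ẋ)=(0.669827, 0.872320) → end (x,ẋ)=(0.853733, 0.330785)
phase 4: p=1.1194, T=0.429, ωT=1.425095, cosh=2.199369, sinh=1.958884; start (x,ẋ)=(0.853733, 0.330785) → end (x,ẋ)=(0.730159, -1.001236)
phase 5: p=1.5249, T=0.271, ωT=0.900235, cosh=1.433328, sinh=1.026853; start (x,ẋ)=(0.730159, -1.001236) → end (x,ẋ)=(0.076278, -4.146043)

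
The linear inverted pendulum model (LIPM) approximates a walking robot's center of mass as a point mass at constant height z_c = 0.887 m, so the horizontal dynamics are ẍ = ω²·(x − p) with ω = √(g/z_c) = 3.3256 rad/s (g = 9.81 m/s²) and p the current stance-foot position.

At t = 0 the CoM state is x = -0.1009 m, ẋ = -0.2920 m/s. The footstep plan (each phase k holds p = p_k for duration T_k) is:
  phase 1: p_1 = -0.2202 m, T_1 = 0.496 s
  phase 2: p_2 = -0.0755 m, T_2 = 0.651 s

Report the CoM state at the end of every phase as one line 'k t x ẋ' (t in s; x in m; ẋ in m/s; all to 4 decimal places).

1 0.4960 -0.1183 0.2064
2 1.1470 0.0022 0.2985

phase 1: p=-0.2202, T=0.496, ωT=1.649498, cosh=2.698255, sinh=2.506109; start (x,ẋ)=(-0.100900, -0.292000) → end (x,ẋ)=(-0.118344, 0.206393)
phase 2: p=-0.0755, T=0.651, ωT=2.164966, cosh=4.414528, sinh=4.299774; start (x,ẋ)=(-0.118344, 0.206393) → end (x,ẋ)=(0.002217, 0.298492)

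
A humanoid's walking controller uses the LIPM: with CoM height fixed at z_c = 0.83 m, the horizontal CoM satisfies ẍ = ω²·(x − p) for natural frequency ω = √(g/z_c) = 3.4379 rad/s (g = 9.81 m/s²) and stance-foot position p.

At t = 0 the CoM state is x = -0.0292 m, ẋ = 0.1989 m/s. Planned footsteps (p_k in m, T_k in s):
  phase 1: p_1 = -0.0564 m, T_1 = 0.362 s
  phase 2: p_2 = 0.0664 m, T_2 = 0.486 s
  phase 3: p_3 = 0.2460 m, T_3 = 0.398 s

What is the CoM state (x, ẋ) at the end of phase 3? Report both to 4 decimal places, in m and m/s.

x = 1.6681, ẋ = 5.0680

phase 1: p=-0.0564, T=0.362, ωT=1.244520, cosh=1.879673, sinh=1.591594; start (x,ẋ)=(-0.029200, 0.198900) → end (x,ẋ)=(0.086809, 0.522698)
phase 2: p=0.0664, T=0.486, ωT=1.670819, cosh=2.752308, sinh=2.564215; start (x,ẋ)=(0.086809, 0.522698) → end (x,ẋ)=(0.512435, 1.618542)
phase 3: p=0.2460, T=0.398, ωT=1.368284, cosh=2.091574, sinh=1.837030; start (x,ẋ)=(0.512435, 1.618542) → end (x,ẋ)=(1.668131, 5.067977)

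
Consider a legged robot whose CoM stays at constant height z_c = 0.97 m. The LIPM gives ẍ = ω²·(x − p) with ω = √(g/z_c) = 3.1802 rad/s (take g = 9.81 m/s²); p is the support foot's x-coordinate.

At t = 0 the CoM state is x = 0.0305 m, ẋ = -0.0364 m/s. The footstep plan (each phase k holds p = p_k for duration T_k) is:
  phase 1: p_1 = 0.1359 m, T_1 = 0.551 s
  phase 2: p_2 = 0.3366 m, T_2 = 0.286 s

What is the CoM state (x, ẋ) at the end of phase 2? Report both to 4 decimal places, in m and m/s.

phase 1: p=0.1359, T=0.551, ωT=1.752290, cosh=2.970587, sinh=2.797210; start (x,ẋ)=(0.030500, -0.036400) → end (x,ẋ)=(-0.209216, -1.045735)
phase 2: p=0.3366, T=0.286, ωT=0.909537, cosh=1.442942, sinh=1.040231; start (x,ẋ)=(-0.209216, -1.045735) → end (x,ẋ)=(-0.793037, -3.314573)

x = -0.7930, ẋ = -3.3146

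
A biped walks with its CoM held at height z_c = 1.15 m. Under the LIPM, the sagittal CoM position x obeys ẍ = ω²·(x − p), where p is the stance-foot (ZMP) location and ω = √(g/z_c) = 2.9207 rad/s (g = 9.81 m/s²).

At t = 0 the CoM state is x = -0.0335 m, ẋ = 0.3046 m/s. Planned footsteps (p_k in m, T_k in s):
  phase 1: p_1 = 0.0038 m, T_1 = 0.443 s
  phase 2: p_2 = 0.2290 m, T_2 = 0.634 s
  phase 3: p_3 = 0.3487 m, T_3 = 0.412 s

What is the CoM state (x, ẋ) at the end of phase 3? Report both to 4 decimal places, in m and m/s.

phase 1: p=0.0038, T=0.443, ωT=1.293870, cosh=1.960540, sinh=1.686333; start (x,ẋ)=(-0.033500, 0.304600) → end (x,ẋ)=(0.106540, 0.413468)
phase 2: p=0.2290, T=0.634, ωT=1.851724, cosh=3.263879, sinh=3.106913; start (x,ẋ)=(0.106540, 0.413468) → end (x,ẋ)=(0.269133, 0.238260)
phase 3: p=0.3487, T=0.412, ωT=1.203328, cosh=1.815690, sinh=1.515496; start (x,ẋ)=(0.269133, 0.238260) → end (x,ẋ)=(0.327860, 0.080418)

x = 0.3279, ẋ = 0.0804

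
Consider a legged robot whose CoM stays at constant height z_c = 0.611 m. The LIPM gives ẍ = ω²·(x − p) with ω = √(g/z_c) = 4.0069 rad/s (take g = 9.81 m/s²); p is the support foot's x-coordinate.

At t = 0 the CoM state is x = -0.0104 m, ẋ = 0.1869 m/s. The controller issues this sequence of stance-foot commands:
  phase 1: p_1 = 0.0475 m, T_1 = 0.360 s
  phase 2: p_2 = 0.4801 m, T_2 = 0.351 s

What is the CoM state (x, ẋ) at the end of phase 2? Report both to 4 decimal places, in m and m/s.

phase 1: p=0.0475, T=0.360, ωT=1.442484, cosh=2.233767, sinh=1.997427; start (x,ẋ)=(-0.010400, 0.186900) → end (x,ẋ)=(0.011334, -0.045911)
phase 2: p=0.4801, T=0.351, ωT=1.406422, cosh=2.163172, sinh=1.918154; start (x,ẋ)=(0.011334, -0.045911) → end (x,ẋ)=(-0.555900, -3.702179)

x = -0.5559, ẋ = -3.7022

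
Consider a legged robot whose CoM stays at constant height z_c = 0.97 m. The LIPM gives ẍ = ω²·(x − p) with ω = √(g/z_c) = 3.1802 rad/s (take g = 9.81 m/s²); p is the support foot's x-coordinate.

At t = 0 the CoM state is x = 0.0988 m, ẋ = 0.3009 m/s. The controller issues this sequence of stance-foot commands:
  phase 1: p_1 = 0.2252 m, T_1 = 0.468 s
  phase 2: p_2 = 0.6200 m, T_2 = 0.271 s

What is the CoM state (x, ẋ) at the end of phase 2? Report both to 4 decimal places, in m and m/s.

x = -0.1079, ẋ = -1.7176

phase 1: p=0.2252, T=0.468, ωT=1.488334, cosh=2.327728, sinh=2.101980; start (x,ẋ)=(0.098800, 0.300900) → end (x,ẋ)=(0.129858, -0.144535)
phase 2: p=0.6200, T=0.271, ωT=0.861834, cosh=1.394943, sinh=0.972556; start (x,ẋ)=(0.129858, -0.144535) → end (x,ẋ)=(-0.107922, -1.717591)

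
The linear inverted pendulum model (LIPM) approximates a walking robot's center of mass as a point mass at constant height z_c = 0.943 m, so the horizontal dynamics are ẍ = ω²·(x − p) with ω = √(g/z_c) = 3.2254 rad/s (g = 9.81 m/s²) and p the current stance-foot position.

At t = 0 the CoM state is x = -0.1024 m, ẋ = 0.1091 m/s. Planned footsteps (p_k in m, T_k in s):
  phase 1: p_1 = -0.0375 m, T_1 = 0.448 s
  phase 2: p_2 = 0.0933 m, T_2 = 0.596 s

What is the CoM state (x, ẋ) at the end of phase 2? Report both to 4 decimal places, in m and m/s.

phase 1: p=-0.0375, T=0.448, ωT=1.444979, cosh=2.238757, sinh=2.003006; start (x,ẋ)=(-0.102400, 0.109100) → end (x,ẋ)=(-0.115043, -0.175038)
phase 2: p=0.0933, T=0.596, ωT=1.922338, cosh=3.491596, sinh=3.345331; start (x,ẋ)=(-0.115043, -0.175038) → end (x,ẋ)=(-0.815696, -2.859190)

x = -0.8157, ẋ = -2.8592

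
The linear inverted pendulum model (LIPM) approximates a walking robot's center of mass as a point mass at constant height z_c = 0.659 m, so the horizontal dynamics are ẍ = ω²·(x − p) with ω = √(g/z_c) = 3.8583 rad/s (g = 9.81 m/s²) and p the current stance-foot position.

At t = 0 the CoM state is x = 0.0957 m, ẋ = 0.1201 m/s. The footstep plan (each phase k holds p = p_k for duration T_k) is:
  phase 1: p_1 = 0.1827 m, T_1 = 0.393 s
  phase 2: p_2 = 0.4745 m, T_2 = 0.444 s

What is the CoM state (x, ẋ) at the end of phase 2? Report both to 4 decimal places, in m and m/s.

phase 1: p=0.1827, T=0.393, ωT=1.516312, cosh=2.387457, sinh=2.167937; start (x,ẋ)=(0.095700, 0.120100) → end (x,ẋ)=(0.042474, -0.440982)
phase 2: p=0.4745, T=0.444, ωT=1.713085, cosh=2.863177, sinh=2.682869; start (x,ẋ)=(0.042474, -0.440982) → end (x,ẋ)=(-1.069104, -5.734645)

x = -1.0691, ẋ = -5.7346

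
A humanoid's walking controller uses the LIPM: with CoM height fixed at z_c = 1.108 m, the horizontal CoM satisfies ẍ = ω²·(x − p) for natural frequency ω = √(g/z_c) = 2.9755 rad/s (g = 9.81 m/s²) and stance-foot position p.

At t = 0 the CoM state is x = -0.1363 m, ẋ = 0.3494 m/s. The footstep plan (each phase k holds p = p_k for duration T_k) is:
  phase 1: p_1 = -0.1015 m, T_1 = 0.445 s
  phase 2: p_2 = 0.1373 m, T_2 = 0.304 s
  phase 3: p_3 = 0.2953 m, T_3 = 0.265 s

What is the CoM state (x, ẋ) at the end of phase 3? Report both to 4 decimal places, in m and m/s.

phase 1: p=-0.1015, T=0.445, ωT=1.324097, cosh=2.012417, sinh=1.746374; start (x,ẋ)=(-0.136300, 0.349400) → end (x,ẋ)=(0.033537, 0.522306)
phase 2: p=0.1373, T=0.304, ωT=0.904552, cosh=1.437774, sinh=1.033051; start (x,ẋ)=(0.033537, 0.522306) → end (x,ẋ)=(0.169449, 0.432007)
phase 3: p=0.2953, T=0.265, ωT=0.788508, cosh=1.327316, sinh=0.872794; start (x,ẋ)=(0.169449, 0.432007) → end (x,ẋ)=(0.254976, 0.246576)

x = 0.2550, ẋ = 0.2466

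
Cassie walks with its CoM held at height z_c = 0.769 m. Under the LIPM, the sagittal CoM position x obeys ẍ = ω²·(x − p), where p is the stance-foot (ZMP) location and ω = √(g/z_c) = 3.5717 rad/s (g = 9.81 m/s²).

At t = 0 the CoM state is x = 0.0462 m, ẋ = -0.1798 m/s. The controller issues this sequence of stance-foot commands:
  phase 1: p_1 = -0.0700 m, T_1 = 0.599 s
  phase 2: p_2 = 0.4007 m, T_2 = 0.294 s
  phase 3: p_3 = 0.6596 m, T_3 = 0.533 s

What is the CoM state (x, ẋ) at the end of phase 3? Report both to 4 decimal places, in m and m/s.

x = 0.6110, ẋ = 0.0483

phase 1: p=-0.0700, T=0.599, ωT=2.139448, cosh=4.306235, sinh=4.188515; start (x,ẋ)=(0.046200, -0.179800) → end (x,ẋ)=(0.219534, 0.964105)
phase 2: p=0.4007, T=0.294, ωT=1.050080, cosh=1.603894, sinh=1.253985; start (x,ẋ)=(0.219534, 0.964105) → end (x,ẋ)=(0.448615, 0.734905)
phase 3: p=0.6596, T=0.533, ωT=1.903716, cosh=3.429900, sinh=3.280886; start (x,ẋ)=(0.448615, 0.734905) → end (x,ẋ)=(0.611012, 0.048262)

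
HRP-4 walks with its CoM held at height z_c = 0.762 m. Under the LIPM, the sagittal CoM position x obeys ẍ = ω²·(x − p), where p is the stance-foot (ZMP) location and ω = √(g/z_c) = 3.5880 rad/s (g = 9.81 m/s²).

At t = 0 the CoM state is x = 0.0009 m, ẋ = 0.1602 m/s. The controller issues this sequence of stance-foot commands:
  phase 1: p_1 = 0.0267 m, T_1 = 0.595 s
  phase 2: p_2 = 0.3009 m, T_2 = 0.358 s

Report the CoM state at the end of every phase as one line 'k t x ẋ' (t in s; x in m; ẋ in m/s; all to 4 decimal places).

1 0.5950 0.1022 0.3009
2 0.9530 0.0544 -0.6039

phase 1: p=0.0267, T=0.595, ωT=2.134860, cosh=4.287062, sinh=4.168801; start (x,ẋ)=(0.000900, 0.160200) → end (x,ẋ)=(0.102226, 0.300880)
phase 2: p=0.3009, T=0.358, ωT=1.284504, cosh=1.944832, sinh=1.668044; start (x,ẋ)=(0.102226, 0.300880) → end (x,ẋ)=(0.054390, -0.603892)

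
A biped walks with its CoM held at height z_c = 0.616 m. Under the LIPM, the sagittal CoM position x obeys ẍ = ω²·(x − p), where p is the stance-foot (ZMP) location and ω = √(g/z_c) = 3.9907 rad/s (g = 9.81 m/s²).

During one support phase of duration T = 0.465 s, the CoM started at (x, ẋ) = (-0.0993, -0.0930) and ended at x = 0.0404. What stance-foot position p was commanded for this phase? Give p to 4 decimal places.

p = -0.1926

ωT = 3.9907·0.465 = 1.855676; cosh(ωT) = 3.276182, sinh(ωT) = 3.119835
x(T) = p + (x₀−p)·cosh(ωT) + (ẋ₀/ω)·sinh(ωT) ⇒ p·(1 − cosh) = x(T) − x₀·cosh − (ẋ₀/ω)·sinh
numerator   = 0.0404 − (-0.0993)·3.276182 − (-0.0930/3.9907)·3.119835 = 0.438430
denominator = 1 − 3.276182 = -2.276182
p = 0.438430 / -2.276182 = -0.1926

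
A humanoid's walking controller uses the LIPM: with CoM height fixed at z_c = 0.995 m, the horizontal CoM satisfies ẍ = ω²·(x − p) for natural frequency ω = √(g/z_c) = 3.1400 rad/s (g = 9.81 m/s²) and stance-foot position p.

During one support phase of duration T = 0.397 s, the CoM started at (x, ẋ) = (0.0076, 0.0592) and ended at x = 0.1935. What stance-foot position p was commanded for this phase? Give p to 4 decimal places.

p = -0.1689

ωT = 3.1400·0.397 = 1.246580; cosh(ωT) = 1.882956, sinh(ωT) = 1.595470
x(T) = p + (x₀−p)·cosh(ωT) + (ẋ₀/ω)·sinh(ωT) ⇒ p·(1 − cosh) = x(T) − x₀·cosh − (ẋ₀/ω)·sinh
numerator   = 0.1935 − (0.0076)·1.882956 − (0.0592/3.1400)·1.595470 = 0.149109
denominator = 1 − 1.882956 = -0.882956
p = 0.149109 / -0.882956 = -0.1689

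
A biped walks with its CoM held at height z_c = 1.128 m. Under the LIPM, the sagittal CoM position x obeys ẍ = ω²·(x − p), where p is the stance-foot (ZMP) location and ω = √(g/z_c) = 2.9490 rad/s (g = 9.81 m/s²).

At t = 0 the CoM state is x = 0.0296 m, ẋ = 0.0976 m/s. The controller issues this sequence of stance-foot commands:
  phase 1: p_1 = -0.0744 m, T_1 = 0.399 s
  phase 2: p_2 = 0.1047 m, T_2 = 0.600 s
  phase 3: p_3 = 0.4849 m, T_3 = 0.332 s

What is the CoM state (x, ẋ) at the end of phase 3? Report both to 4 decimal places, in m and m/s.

x = 1.9763, ẋ = 4.8491

phase 1: p=-0.0744, T=0.399, ωT=1.176651, cosh=1.775902, sinh=1.467592; start (x,ẋ)=(0.029600, 0.097600) → end (x,ẋ)=(0.158865, 0.623433)
phase 2: p=0.1047, T=0.600, ωT=1.769400, cosh=3.018884, sinh=2.848448; start (x,ẋ)=(0.158865, 0.623433) → end (x,ẋ)=(0.870394, 2.337062)
phase 3: p=0.4849, T=0.332, ωT=0.979068, cosh=1.518818, sinh=1.143157; start (x,ẋ)=(0.870394, 2.337062) → end (x,ẋ)=(1.976338, 4.849134)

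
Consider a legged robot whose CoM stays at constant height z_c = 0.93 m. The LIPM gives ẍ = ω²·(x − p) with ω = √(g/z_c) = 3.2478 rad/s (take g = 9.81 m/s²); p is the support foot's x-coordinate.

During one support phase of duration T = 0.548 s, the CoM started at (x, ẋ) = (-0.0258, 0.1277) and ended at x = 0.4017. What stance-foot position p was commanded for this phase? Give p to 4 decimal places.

ωT = 3.2478·0.548 = 1.779794; cosh(ωT) = 3.048655, sinh(ωT) = 2.879982
x(T) = p + (x₀−p)·cosh(ωT) + (ẋ₀/ω)·sinh(ωT) ⇒ p·(1 − cosh) = x(T) − x₀·cosh − (ẋ₀/ω)·sinh
numerator   = 0.4017 − (-0.0258)·3.048655 − (0.1277/3.2478)·2.879982 = 0.367117
denominator = 1 − 3.048655 = -2.048655
p = 0.367117 / -2.048655 = -0.1792

p = -0.1792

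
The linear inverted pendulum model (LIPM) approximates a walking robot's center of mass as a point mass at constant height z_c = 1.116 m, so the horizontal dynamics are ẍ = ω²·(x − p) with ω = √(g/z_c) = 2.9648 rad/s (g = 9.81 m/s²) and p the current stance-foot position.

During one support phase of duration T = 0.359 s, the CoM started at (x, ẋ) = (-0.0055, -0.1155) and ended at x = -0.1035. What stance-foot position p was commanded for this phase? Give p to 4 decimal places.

p = 0.0721

ωT = 2.9648·0.359 = 1.064363; cosh(ωT) = 1.621970, sinh(ωT) = 1.277022
x(T) = p + (x₀−p)·cosh(ωT) + (ẋ₀/ω)·sinh(ωT) ⇒ p·(1 − cosh) = x(T) − x₀·cosh − (ẋ₀/ω)·sinh
numerator   = -0.1035 − (-0.0055)·1.621970 − (-0.1155/2.9648)·1.277022 = -0.044830
denominator = 1 − 1.621970 = -0.621970
p = -0.044830 / -0.621970 = 0.0721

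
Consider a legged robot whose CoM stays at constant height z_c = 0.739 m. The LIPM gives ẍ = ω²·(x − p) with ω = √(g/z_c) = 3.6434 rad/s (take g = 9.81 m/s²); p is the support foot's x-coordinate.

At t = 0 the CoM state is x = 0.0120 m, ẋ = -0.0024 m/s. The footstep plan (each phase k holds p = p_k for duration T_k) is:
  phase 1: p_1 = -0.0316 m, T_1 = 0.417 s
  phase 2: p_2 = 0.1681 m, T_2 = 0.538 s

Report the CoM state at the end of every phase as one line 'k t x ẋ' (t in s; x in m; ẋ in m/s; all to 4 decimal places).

phase 1: p=-0.0316, T=0.417, ωT=1.519298, cosh=2.393941, sinh=2.175075; start (x,ẋ)=(0.012000, -0.002400) → end (x,ẋ)=(0.071343, 0.339770)
phase 2: p=0.1681, T=0.538, ωT=1.960149, cosh=3.620612, sinh=3.479774; start (x,ẋ)=(0.071343, 0.339770) → end (x,ẋ)=(0.142292, 0.003470)

1 0.4170 0.0713 0.3398
2 0.9550 0.1423 0.0035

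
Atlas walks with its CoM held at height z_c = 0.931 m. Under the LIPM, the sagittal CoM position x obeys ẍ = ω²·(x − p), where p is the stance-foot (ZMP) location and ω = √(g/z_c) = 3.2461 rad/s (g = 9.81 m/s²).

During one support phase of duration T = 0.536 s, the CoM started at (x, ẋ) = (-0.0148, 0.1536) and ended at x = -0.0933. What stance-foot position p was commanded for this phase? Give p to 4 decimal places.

p = 0.0932

ωT = 3.2461·0.536 = 1.739910; cosh(ωT) = 2.936182, sinh(ωT) = 2.760646
x(T) = p + (x₀−p)·cosh(ωT) + (ẋ₀/ω)·sinh(ωT) ⇒ p·(1 − cosh) = x(T) − x₀·cosh − (ẋ₀/ω)·sinh
numerator   = -0.0933 − (-0.0148)·2.936182 − (0.1536/3.2461)·2.760646 = -0.180474
denominator = 1 − 2.936182 = -1.936182
p = -0.180474 / -1.936182 = 0.0932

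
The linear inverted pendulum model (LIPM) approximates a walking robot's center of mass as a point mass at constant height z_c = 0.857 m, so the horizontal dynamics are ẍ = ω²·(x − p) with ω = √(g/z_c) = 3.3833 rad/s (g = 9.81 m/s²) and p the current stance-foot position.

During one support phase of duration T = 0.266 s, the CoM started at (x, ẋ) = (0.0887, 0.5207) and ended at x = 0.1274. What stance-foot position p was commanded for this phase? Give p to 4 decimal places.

ωT = 3.3833·0.266 = 0.899958; cosh(ωT) = 1.433043, sinh(ωT) = 1.026456
x(T) = p + (x₀−p)·cosh(ωT) + (ẋ₀/ω)·sinh(ωT) ⇒ p·(1 − cosh) = x(T) − x₀·cosh − (ẋ₀/ω)·sinh
numerator   = 0.1274 − (0.0887)·1.433043 − (0.5207/3.3833)·1.026456 = -0.157686
denominator = 1 − 1.433043 = -0.433043
p = -0.157686 / -0.433043 = 0.3641

p = 0.3641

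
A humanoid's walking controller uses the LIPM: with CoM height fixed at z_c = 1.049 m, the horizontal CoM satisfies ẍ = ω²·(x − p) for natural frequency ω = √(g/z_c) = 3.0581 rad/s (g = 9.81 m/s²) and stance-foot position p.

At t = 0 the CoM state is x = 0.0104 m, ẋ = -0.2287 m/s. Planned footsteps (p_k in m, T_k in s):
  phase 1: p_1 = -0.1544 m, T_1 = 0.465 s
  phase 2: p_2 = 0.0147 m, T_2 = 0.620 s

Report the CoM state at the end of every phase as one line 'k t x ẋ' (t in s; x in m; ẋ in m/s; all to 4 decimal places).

phase 1: p=-0.1544, T=0.465, ωT=1.422017, cosh=2.193349, sinh=1.952122; start (x,ẋ)=(0.010400, -0.228700) → end (x,ẋ)=(0.061075, 0.482202)
phase 2: p=0.0147, T=0.620, ωT=1.896022, cosh=3.404758, sinh=3.254593; start (x,ẋ)=(0.061075, 0.482202) → end (x,ẋ)=(0.685779, 2.103339)

1 0.4650 0.0611 0.4822
2 1.0850 0.6858 2.1033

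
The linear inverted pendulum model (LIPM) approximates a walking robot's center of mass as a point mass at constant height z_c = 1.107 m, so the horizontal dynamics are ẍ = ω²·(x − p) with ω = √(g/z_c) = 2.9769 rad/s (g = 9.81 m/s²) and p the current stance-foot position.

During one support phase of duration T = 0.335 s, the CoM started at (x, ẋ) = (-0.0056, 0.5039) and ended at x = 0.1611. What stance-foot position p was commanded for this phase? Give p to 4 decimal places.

p = 0.0528

ωT = 2.9769·0.335 = 0.997262; cosh(ωT) = 1.539868, sinh(ωT) = 1.170980
x(T) = p + (x₀−p)·cosh(ωT) + (ẋ₀/ω)·sinh(ωT) ⇒ p·(1 − cosh) = x(T) − x₀·cosh − (ẋ₀/ω)·sinh
numerator   = 0.1611 − (-0.0056)·1.539868 − (0.5039/2.9769)·1.170980 = -0.028489
denominator = 1 − 1.539868 = -0.539868
p = -0.028489 / -0.539868 = 0.0528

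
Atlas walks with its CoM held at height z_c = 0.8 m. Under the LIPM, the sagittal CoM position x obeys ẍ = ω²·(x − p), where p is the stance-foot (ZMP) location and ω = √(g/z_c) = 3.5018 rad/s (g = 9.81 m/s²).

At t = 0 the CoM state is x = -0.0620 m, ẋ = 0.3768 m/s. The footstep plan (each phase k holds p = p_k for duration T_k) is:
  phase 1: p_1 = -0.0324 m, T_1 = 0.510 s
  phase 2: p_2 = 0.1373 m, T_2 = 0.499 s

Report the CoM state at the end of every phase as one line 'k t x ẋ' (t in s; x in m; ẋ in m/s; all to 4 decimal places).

phase 1: p=-0.0324, T=0.510, ωT=1.785918, cosh=3.066348, sinh=2.898705; start (x,ẋ)=(-0.062000, 0.376800) → end (x,ẋ)=(0.188742, 0.854940)
phase 2: p=0.1373, T=0.499, ωT=1.747398, cosh=2.956938, sinh=2.782712; start (x,ẋ)=(0.188742, 0.854940) → end (x,ẋ)=(0.968790, 3.029280)

1 0.5100 0.1887 0.8549
2 1.0090 0.9688 3.0293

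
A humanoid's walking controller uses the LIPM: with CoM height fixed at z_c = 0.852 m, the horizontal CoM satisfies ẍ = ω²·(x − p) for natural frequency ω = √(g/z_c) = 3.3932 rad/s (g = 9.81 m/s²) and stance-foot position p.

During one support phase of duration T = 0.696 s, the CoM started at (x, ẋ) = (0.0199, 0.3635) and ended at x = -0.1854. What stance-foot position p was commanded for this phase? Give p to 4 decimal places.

p = 0.1965

ωT = 3.3932·0.696 = 2.361667; cosh(ωT) = 5.351443, sinh(ωT) = 5.257180
x(T) = p + (x₀−p)·cosh(ωT) + (ẋ₀/ω)·sinh(ωT) ⇒ p·(1 − cosh) = x(T) − x₀·cosh − (ẋ₀/ω)·sinh
numerator   = -0.1854 − (0.0199)·5.351443 − (0.3635/3.3932)·5.257180 = -0.855074
denominator = 1 − 5.351443 = -4.351443
p = -0.855074 / -4.351443 = 0.1965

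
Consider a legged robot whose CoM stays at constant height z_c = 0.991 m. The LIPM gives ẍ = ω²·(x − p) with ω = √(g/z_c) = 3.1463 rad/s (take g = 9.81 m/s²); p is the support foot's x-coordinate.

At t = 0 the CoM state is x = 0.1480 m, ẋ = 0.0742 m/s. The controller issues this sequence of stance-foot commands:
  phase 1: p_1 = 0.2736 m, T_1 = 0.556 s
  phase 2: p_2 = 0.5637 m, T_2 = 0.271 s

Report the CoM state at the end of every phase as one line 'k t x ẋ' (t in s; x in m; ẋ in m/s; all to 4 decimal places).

phase 1: p=0.2736, T=0.556, ωT=1.749343, cosh=2.962355, sinh=2.788467; start (x,ẋ)=(0.148000, 0.074200) → end (x,ẋ)=(-0.032711, -0.882126)
phase 2: p=0.5637, T=0.271, ωT=0.852647, cosh=1.386067, sinh=0.959782; start (x,ẋ)=(-0.032711, -0.882126) → end (x,ẋ)=(-0.532059, -3.023704)

1 0.5560 -0.0327 -0.8821
2 0.8270 -0.5321 -3.0237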